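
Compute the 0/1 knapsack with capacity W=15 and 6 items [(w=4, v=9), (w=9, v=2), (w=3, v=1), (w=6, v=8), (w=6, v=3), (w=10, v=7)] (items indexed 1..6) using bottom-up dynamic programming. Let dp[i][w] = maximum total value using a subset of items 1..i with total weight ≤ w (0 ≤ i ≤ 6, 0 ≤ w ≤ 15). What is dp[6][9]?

10

i\w   0   1   2   3   4   5   6   7   8   9  10  11  12  13  14  15
  0   0   0   0   0   0   0   0   0   0   0   0   0   0   0   0   0
  1   0   0   0   0   9   9   9   9   9   9   9   9   9   9   9   9
  2   0   0   0   0   9   9   9   9   9   9   9   9   9  11  11  11
  3   0   0   0   1   9   9   9  10  10  10  10  10  10  11  11  11
  4   0   0   0   1   9   9   9  10  10  10  17  17  17  18  18  18
  5   0   0   0   1   9   9   9  10  10  10  17  17  17  18  18  18
  6   0   0   0   1   9   9   9  10  10  10  17  17  17  18  18  18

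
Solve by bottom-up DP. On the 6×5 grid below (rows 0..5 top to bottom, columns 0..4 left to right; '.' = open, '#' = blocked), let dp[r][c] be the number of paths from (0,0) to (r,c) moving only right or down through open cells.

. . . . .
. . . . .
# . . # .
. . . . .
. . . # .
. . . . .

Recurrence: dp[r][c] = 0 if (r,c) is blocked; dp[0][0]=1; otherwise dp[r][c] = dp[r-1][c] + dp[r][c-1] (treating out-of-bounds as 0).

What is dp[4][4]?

r\c   0   1   2   3   4
  0   1   1   1   1   1
  1   1   2   3   4   5
  2   0   2   5   0   5
  3   0   2   7   7  12
  4   0   2   9   0  12
  5   0   2  11  11  23

12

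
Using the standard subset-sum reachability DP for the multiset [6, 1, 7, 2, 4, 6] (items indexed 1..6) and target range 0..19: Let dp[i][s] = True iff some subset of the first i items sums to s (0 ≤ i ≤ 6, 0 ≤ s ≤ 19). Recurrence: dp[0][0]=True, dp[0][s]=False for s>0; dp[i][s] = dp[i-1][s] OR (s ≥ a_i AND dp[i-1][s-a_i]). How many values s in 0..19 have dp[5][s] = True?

i\s   0   1   2   3   4   5   6   7   8   9  10  11  12  13  14  15  16  17  18  19
  0   T   F   F   F   F   F   F   F   F   F   F   F   F   F   F   F   F   F   F   F
  1   T   F   F   F   F   F   T   F   F   F   F   F   F   F   F   F   F   F   F   F
  2   T   T   F   F   F   F   T   T   F   F   F   F   F   F   F   F   F   F   F   F
  3   T   T   F   F   F   F   T   T   T   F   F   F   F   T   T   F   F   F   F   F
  4   T   T   T   T   F   F   T   T   T   T   T   F   F   T   T   T   T   F   F   F
  5   T   T   T   T   T   T   T   T   T   T   T   T   T   T   T   T   T   T   T   T
  6   T   T   T   T   T   T   T   T   T   T   T   T   T   T   T   T   T   T   T   T

20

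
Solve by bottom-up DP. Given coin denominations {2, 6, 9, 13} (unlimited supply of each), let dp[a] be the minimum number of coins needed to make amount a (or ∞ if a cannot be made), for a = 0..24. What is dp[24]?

3

 a  0  1  2  3  4  5  6  7  8  9 10 11 12 13 14 15 16 17 18 19 20 21 22 23 24
dp  0  -  1  -  2  -  1  -  2  1  3  2  2  1  3  2  4  3  2  2  3  3  2  4  3
(- denotes ∞ / unreachable)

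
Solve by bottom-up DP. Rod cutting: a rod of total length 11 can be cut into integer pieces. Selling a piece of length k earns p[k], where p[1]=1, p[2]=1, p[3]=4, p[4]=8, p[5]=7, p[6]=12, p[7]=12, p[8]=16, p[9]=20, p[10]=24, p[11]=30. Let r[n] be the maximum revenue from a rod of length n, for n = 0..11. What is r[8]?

   n    0    1    2    3    4    5    6    7    8    9   10   11
r[n]    0    1    2    4    8    9   12   13   16   20   24   30

16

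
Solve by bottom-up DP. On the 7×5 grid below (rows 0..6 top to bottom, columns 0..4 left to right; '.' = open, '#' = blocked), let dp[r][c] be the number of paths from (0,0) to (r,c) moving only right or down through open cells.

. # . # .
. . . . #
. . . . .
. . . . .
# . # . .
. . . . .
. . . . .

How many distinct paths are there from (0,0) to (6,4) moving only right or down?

56

r\c   0   1   2   3   4
  0   1   0   0   0   0
  1   1   1   1   1   0
  2   1   2   3   4   4
  3   1   3   6  10  14
  4   0   3   0  10  24
  5   0   3   3  13  37
  6   0   3   6  19  56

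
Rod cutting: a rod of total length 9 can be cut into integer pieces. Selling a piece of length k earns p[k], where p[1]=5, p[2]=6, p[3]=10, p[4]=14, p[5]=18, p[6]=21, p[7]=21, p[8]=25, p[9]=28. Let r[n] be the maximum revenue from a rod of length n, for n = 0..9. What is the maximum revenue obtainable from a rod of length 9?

45

   n    0    1    2    3    4    5    6    7    8    9
r[n]    0    5   10   15   20   25   30   35   40   45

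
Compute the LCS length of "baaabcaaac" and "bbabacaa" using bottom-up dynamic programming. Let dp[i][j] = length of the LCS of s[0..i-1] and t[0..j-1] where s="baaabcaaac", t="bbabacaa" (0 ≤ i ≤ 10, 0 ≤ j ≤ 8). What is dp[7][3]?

3

   ''  b  b  a  b  a  c  a  a
''  0  0  0  0  0  0  0  0  0
 b  0  1  1  1  1  1  1  1  1
 a  0  1  1  2  2  2  2  2  2
 a  0  1  1  2  2  3  3  3  3
 a  0  1  1  2  2  3  3  4  4
 b  0  1  2  2  3  3  3  4  4
 c  0  1  2  2  3  3  4  4  4
 a  0  1  2  3  3  4  4  5  5
 a  0  1  2  3  3  4  4  5  6
 a  0  1  2  3  3  4  4  5  6
 c  0  1  2  3  3  4  5  5  6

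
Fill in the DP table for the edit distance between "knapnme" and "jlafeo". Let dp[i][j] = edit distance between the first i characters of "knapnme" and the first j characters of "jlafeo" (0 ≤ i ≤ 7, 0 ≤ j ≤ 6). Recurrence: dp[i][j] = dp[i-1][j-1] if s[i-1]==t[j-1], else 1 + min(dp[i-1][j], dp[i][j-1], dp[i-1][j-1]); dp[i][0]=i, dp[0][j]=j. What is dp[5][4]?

   ''  j  l  a  f  e  o
''  0  1  2  3  4  5  6
 k  1  1  2  3  4  5  6
 n  2  2  2  3  4  5  6
 a  3  3  3  2  3  4  5
 p  4  4  4  3  3  4  5
 n  5  5  5  4  4  4  5
 m  6  6  6  5  5  5  5
 e  7  7  7  6  6  5  6

4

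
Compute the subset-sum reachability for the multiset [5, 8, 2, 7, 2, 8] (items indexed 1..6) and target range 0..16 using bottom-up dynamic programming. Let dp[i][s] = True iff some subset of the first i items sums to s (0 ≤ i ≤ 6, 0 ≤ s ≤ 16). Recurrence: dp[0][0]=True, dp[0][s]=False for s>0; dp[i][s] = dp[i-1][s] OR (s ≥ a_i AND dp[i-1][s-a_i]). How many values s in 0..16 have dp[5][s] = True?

i\s   0   1   2   3   4   5   6   7   8   9  10  11  12  13  14  15  16
  0   T   F   F   F   F   F   F   F   F   F   F   F   F   F   F   F   F
  1   T   F   F   F   F   T   F   F   F   F   F   F   F   F   F   F   F
  2   T   F   F   F   F   T   F   F   T   F   F   F   F   T   F   F   F
  3   T   F   T   F   F   T   F   T   T   F   T   F   F   T   F   T   F
  4   T   F   T   F   F   T   F   T   T   T   T   F   T   T   T   T   F
  5   T   F   T   F   T   T   F   T   T   T   T   T   T   T   T   T   T
  6   T   F   T   F   T   T   F   T   T   T   T   T   T   T   T   T   T

14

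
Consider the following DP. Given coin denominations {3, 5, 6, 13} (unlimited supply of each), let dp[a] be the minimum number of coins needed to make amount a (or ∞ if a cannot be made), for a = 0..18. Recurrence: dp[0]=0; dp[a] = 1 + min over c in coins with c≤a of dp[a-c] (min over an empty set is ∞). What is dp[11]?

 a  0  1  2  3  4  5  6  7  8  9 10 11 12 13 14 15 16 17 18
dp  0  -  -  1  -  1  1  -  2  2  2  2  2  1  3  3  2  3  2
(- denotes ∞ / unreachable)

2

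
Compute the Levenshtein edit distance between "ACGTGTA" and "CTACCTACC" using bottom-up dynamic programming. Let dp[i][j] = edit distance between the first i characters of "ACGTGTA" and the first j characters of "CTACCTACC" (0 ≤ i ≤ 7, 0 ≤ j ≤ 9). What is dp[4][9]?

   ''  C  T  A  C  C  T  A  C  C
''  0  1  2  3  4  5  6  7  8  9
 A  1  1  2  2  3  4  5  6  7  8
 C  2  1  2  3  2  3  4  5  6  7
 G  3  2  2  3  3  3  4  5  6  7
 T  4  3  2  3  4  4  3  4  5  6
 G  5  4  3  3  4  5  4  4  5  6
 T  6  5  4  4  4  5  5  5  5  6
 A  7  6  5  4  5  5  6  5  6  6

6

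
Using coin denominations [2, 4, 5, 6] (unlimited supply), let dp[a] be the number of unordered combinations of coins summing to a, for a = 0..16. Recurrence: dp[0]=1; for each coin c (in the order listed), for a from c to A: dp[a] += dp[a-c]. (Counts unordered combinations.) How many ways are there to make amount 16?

after  coin     0     1     2     3     4     5     6     7     8     9    10    11    12    13    14    15    16
          2     1     0     1     0     1     0     1     0     1     0     1     0     1     0     1     0     1
          4     1     0     1     0     2     0     2     0     3     0     3     0     4     0     4     0     5
          5     1     0     1     0     2     1     2     1     3     2     4     2     5     3     6     4     7
          6     1     0     1     0     2     1     3     1     4     2     6     3     8     4    10     6    13

13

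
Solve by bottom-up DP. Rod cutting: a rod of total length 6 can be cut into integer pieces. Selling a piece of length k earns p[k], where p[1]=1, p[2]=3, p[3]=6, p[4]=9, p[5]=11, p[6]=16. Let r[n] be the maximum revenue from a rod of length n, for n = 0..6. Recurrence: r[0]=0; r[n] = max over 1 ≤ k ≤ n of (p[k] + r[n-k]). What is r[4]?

   n    0    1    2    3    4    5    6
r[n]    0    1    3    6    9   11   16

9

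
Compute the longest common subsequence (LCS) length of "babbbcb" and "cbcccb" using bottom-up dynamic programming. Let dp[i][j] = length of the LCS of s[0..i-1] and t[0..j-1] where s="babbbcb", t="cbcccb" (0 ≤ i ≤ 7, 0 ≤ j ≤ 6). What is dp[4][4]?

   ''  c  b  c  c  c  b
''  0  0  0  0  0  0  0
 b  0  0  1  1  1  1  1
 a  0  0  1  1  1  1  1
 b  0  0  1  1  1  1  2
 b  0  0  1  1  1  1  2
 b  0  0  1  1  1  1  2
 c  0  1  1  2  2  2  2
 b  0  1  2  2  2  2  3

1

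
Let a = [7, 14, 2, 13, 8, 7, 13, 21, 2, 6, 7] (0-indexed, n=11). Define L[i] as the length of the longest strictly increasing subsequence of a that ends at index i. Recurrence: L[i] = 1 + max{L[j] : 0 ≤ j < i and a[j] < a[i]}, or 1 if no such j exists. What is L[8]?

1

   i    0    1    2    3    4    5    6    7    8    9   10
a[i]    7   14    2   13    8    7   13   21    2    6    7
L[i]    1    2    1    2    2    2    3    4    1    2    3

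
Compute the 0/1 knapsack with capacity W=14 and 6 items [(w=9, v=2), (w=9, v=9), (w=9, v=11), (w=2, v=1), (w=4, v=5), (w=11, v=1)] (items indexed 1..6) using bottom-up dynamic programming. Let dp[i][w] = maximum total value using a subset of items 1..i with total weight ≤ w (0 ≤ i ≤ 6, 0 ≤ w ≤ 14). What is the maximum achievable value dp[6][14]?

i\w   0   1   2   3   4   5   6   7   8   9  10  11  12  13  14
  0   0   0   0   0   0   0   0   0   0   0   0   0   0   0   0
  1   0   0   0   0   0   0   0   0   0   2   2   2   2   2   2
  2   0   0   0   0   0   0   0   0   0   9   9   9   9   9   9
  3   0   0   0   0   0   0   0   0   0  11  11  11  11  11  11
  4   0   0   1   1   1   1   1   1   1  11  11  12  12  12  12
  5   0   0   1   1   5   5   6   6   6  11  11  12  12  16  16
  6   0   0   1   1   5   5   6   6   6  11  11  12  12  16  16

16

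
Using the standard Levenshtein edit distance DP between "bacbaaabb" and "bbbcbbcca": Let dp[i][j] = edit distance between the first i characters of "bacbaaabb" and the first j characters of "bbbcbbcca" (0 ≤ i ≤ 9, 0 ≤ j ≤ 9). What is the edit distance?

   ''  b  b  b  c  b  b  c  c  a
''  0  1  2  3  4  5  6  7  8  9
 b  1  0  1  2  3  4  5  6  7  8
 a  2  1  1  2  3  4  5  6  7  7
 c  3  2  2  2  2  3  4  5  6  7
 b  4  3  2  2  3  2  3  4  5  6
 a  5  4  3  3  3  3  3  4  5  5
 a  6  5  4  4  4  4  4  4  5  5
 a  7  6  5  5  5  5  5  5  5  5
 b  8  7  6  5  6  5  5  6  6  6
 b  9  8  7  6  6  6  5  6  7  7

7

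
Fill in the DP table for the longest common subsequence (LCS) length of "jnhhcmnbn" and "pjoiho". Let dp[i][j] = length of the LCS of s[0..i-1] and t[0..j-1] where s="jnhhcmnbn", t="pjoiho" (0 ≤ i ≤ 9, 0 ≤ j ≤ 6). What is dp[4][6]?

2

   ''  p  j  o  i  h  o
''  0  0  0  0  0  0  0
 j  0  0  1  1  1  1  1
 n  0  0  1  1  1  1  1
 h  0  0  1  1  1  2  2
 h  0  0  1  1  1  2  2
 c  0  0  1  1  1  2  2
 m  0  0  1  1  1  2  2
 n  0  0  1  1  1  2  2
 b  0  0  1  1  1  2  2
 n  0  0  1  1  1  2  2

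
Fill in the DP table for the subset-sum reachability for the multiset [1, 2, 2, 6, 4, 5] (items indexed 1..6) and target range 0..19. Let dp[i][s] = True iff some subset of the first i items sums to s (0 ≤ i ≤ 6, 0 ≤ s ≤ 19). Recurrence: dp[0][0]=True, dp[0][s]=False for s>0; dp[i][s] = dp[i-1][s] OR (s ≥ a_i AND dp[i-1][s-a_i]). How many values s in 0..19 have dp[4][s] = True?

12

i\s   0   1   2   3   4   5   6   7   8   9  10  11  12  13  14  15  16  17  18  19
  0   T   F   F   F   F   F   F   F   F   F   F   F   F   F   F   F   F   F   F   F
  1   T   T   F   F   F   F   F   F   F   F   F   F   F   F   F   F   F   F   F   F
  2   T   T   T   T   F   F   F   F   F   F   F   F   F   F   F   F   F   F   F   F
  3   T   T   T   T   T   T   F   F   F   F   F   F   F   F   F   F   F   F   F   F
  4   T   T   T   T   T   T   T   T   T   T   T   T   F   F   F   F   F   F   F   F
  5   T   T   T   T   T   T   T   T   T   T   T   T   T   T   T   T   F   F   F   F
  6   T   T   T   T   T   T   T   T   T   T   T   T   T   T   T   T   T   T   T   T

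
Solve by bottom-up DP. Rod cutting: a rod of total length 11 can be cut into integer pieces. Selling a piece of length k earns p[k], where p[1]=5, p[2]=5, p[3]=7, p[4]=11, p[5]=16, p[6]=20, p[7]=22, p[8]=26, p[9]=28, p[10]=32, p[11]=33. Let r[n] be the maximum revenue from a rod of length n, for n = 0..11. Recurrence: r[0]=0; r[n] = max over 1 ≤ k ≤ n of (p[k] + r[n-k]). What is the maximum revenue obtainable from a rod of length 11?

   n    0    1    2    3    4    5    6    7    8    9   10   11
r[n]    0    5   10   15   20   25   30   35   40   45   50   55

55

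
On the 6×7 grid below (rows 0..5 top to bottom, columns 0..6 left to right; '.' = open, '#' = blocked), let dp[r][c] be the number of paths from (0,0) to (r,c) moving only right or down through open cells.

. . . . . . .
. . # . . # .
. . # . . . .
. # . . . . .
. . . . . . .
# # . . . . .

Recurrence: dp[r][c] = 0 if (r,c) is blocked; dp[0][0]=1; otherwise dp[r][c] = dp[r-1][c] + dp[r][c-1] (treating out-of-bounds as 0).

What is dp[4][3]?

2

r\c   0   1   2   3   4   5   6
  0   1   1   1   1   1   1   1
  1   1   2   0   1   2   0   1
  2   1   3   0   1   3   3   4
  3   1   0   0   1   4   7  11
  4   1   1   1   2   6  13  24
  5   0   0   1   3   9  22  46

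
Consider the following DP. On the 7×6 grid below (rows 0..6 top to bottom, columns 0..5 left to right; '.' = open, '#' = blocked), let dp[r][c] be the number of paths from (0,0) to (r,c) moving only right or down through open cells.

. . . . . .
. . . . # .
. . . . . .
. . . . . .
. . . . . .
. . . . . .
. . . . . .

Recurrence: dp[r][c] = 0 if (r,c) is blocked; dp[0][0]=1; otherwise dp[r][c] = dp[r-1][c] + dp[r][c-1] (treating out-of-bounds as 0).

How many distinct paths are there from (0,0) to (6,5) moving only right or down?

r\c   0   1   2   3   4   5
  0   1   1   1   1   1   1
  1   1   2   3   4   0   1
  2   1   3   6  10  10  11
  3   1   4  10  20  30  41
  4   1   5  15  35  65 106
  5   1   6  21  56 121 227
  6   1   7  28  84 205 432

432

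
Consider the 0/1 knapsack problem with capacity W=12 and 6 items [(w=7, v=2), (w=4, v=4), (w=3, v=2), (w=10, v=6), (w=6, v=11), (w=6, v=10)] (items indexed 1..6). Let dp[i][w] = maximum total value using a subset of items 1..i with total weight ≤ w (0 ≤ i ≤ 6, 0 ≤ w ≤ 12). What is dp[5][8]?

11

i\w   0   1   2   3   4   5   6   7   8   9  10  11  12
  0   0   0   0   0   0   0   0   0   0   0   0   0   0
  1   0   0   0   0   0   0   0   2   2   2   2   2   2
  2   0   0   0   0   4   4   4   4   4   4   4   6   6
  3   0   0   0   2   4   4   4   6   6   6   6   6   6
  4   0   0   0   2   4   4   4   6   6   6   6   6   6
  5   0   0   0   2   4   4  11  11  11  13  15  15  15
  6   0   0   0   2   4   4  11  11  11  13  15  15  21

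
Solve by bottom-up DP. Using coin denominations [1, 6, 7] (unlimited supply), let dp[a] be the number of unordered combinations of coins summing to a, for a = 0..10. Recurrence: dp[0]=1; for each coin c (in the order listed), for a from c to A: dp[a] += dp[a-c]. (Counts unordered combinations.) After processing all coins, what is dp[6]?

after  coin     0     1     2     3     4     5     6     7     8     9    10
          1     1     1     1     1     1     1     1     1     1     1     1
          6     1     1     1     1     1     1     2     2     2     2     2
          7     1     1     1     1     1     1     2     3     3     3     3

2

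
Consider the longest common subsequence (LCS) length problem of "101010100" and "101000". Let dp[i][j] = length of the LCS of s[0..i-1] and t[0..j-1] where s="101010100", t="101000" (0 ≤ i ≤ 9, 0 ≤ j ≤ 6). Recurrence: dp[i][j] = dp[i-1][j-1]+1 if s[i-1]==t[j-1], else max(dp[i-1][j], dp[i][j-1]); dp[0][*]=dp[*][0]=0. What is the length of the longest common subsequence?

6

   ''  1  0  1  0  0  0
''  0  0  0  0  0  0  0
 1  0  1  1  1  1  1  1
 0  0  1  2  2  2  2  2
 1  0  1  2  3  3  3  3
 0  0  1  2  3  4  4  4
 1  0  1  2  3  4  4  4
 0  0  1  2  3  4  5  5
 1  0  1  2  3  4  5  5
 0  0  1  2  3  4  5  6
 0  0  1  2  3  4  5  6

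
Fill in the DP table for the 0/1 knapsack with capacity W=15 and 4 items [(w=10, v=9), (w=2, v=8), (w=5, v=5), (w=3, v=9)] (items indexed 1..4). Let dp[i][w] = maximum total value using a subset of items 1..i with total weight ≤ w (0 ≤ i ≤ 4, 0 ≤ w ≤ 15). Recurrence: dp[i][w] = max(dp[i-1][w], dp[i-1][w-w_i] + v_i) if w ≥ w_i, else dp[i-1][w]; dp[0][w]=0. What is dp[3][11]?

13

i\w   0   1   2   3   4   5   6   7   8   9  10  11  12  13  14  15
  0   0   0   0   0   0   0   0   0   0   0   0   0   0   0   0   0
  1   0   0   0   0   0   0   0   0   0   0   9   9   9   9   9   9
  2   0   0   8   8   8   8   8   8   8   8   9   9  17  17  17  17
  3   0   0   8   8   8   8   8  13  13  13  13  13  17  17  17  17
  4   0   0   8   9   9  17  17  17  17  17  22  22  22  22  22  26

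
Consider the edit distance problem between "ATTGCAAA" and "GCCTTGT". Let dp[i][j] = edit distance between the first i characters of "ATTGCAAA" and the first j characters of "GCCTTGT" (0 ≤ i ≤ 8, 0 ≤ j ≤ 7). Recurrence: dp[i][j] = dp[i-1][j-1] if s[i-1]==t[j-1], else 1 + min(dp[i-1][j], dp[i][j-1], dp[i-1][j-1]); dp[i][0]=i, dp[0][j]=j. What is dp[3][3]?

   ''  G  C  C  T  T  G  T
''  0  1  2  3  4  5  6  7
 A  1  1  2  3  4  5  6  7
 T  2  2  2  3  3  4  5  6
 T  3  3  3  3  3  3  4  5
 G  4  3  4  4  4  4  3  4
 C  5  4  3  4  5  5  4  4
 A  6  5  4  4  5  6  5  5
 A  7  6  5  5  5  6  6  6
 A  8  7  6  6  6  6  7  7

3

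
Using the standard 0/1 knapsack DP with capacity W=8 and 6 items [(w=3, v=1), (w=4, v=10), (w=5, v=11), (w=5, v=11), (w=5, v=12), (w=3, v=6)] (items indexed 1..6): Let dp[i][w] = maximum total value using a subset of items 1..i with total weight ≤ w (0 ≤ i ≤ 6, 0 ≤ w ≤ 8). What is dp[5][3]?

i\w   0   1   2   3   4   5   6   7   8
  0   0   0   0   0   0   0   0   0   0
  1   0   0   0   1   1   1   1   1   1
  2   0   0   0   1  10  10  10  11  11
  3   0   0   0   1  10  11  11  11  12
  4   0   0   0   1  10  11  11  11  12
  5   0   0   0   1  10  12  12  12  13
  6   0   0   0   6  10  12  12  16  18

1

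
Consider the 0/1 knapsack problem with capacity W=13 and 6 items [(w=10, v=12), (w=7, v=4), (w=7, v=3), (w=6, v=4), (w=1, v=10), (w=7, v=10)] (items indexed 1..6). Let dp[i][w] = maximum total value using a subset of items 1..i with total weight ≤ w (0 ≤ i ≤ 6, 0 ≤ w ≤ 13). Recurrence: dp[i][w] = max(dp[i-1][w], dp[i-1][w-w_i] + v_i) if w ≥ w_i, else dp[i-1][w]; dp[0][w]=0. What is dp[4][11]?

i\w   0   1   2   3   4   5   6   7   8   9  10  11  12  13
  0   0   0   0   0   0   0   0   0   0   0   0   0   0   0
  1   0   0   0   0   0   0   0   0   0   0  12  12  12  12
  2   0   0   0   0   0   0   0   4   4   4  12  12  12  12
  3   0   0   0   0   0   0   0   4   4   4  12  12  12  12
  4   0   0   0   0   0   0   4   4   4   4  12  12  12  12
  5   0  10  10  10  10  10  10  14  14  14  14  22  22  22
  6   0  10  10  10  10  10  10  14  20  20  20  22  22  22

12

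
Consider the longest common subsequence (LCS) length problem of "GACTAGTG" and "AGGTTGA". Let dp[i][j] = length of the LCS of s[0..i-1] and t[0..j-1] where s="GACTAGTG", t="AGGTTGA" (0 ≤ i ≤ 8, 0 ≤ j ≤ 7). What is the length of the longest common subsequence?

   ''  A  G  G  T  T  G  A
''  0  0  0  0  0  0  0  0
 G  0  0  1  1  1  1  1  1
 A  0  1  1  1  1  1  1  2
 C  0  1  1  1  1  1  1  2
 T  0  1  1  1  2  2  2  2
 A  0  1  1  1  2  2  2  3
 G  0  1  2  2  2  2  3  3
 T  0  1  2  2  3  3  3  3
 G  0  1  2  3  3  3  4  4

4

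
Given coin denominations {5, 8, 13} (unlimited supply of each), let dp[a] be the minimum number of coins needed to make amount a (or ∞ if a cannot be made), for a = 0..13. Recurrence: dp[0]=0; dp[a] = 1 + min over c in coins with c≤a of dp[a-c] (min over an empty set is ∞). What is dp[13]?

1

 a  0  1  2  3  4  5  6  7  8  9 10 11 12 13
dp  0  -  -  -  -  1  -  -  1  -  2  -  -  1
(- denotes ∞ / unreachable)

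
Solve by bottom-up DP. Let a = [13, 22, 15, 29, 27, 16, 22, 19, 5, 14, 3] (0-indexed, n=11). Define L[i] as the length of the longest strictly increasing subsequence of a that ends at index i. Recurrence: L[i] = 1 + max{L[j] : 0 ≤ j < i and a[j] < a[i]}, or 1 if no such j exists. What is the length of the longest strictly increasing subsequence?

   i    0    1    2    3    4    5    6    7    8    9   10
a[i]   13   22   15   29   27   16   22   19    5   14    3
L[i]    1    2    2    3    3    3    4    4    1    2    1

4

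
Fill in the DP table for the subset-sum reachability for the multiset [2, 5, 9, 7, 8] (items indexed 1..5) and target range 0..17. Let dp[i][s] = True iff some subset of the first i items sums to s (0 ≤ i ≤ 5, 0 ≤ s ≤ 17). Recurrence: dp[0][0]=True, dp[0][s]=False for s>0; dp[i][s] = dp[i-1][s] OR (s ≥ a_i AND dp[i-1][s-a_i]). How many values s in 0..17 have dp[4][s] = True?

i\s   0   1   2   3   4   5   6   7   8   9  10  11  12  13  14  15  16  17
  0   T   F   F   F   F   F   F   F   F   F   F   F   F   F   F   F   F   F
  1   T   F   T   F   F   F   F   F   F   F   F   F   F   F   F   F   F   F
  2   T   F   T   F   F   T   F   T   F   F   F   F   F   F   F   F   F   F
  3   T   F   T   F   F   T   F   T   F   T   F   T   F   F   T   F   T   F
  4   T   F   T   F   F   T   F   T   F   T   F   T   T   F   T   F   T   F
  5   T   F   T   F   F   T   F   T   T   T   T   T   T   T   T   T   T   T

9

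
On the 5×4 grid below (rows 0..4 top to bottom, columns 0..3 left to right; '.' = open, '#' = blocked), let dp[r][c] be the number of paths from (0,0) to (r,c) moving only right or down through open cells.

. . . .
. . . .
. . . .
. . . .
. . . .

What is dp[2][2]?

6

r\c   0   1   2   3
  0   1   1   1   1
  1   1   2   3   4
  2   1   3   6  10
  3   1   4  10  20
  4   1   5  15  35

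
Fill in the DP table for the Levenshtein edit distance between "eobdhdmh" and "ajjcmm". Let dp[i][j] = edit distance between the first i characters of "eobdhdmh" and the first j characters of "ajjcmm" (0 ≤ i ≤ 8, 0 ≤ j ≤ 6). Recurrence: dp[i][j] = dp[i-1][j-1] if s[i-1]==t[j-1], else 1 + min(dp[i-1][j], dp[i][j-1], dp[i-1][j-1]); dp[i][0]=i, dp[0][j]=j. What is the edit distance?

7

   ''  a  j  j  c  m  m
''  0  1  2  3  4  5  6
 e  1  1  2  3  4  5  6
 o  2  2  2  3  4  5  6
 b  3  3  3  3  4  5  6
 d  4  4  4  4  4  5  6
 h  5  5  5  5  5  5  6
 d  6  6  6  6  6  6  6
 m  7  7  7  7  7  6  6
 h  8  8  8  8  8  7  7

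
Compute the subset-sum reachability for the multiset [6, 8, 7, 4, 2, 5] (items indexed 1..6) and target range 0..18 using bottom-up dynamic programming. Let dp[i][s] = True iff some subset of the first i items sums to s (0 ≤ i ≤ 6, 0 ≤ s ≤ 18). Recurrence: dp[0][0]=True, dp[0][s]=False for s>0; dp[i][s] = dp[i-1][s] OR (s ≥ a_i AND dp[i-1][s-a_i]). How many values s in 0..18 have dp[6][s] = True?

17

i\s   0   1   2   3   4   5   6   7   8   9  10  11  12  13  14  15  16  17  18
  0   T   F   F   F   F   F   F   F   F   F   F   F   F   F   F   F   F   F   F
  1   T   F   F   F   F   F   T   F   F   F   F   F   F   F   F   F   F   F   F
  2   T   F   F   F   F   F   T   F   T   F   F   F   F   F   T   F   F   F   F
  3   T   F   F   F   F   F   T   T   T   F   F   F   F   T   T   T   F   F   F
  4   T   F   F   F   T   F   T   T   T   F   T   T   T   T   T   T   F   T   T
  5   T   F   T   F   T   F   T   T   T   T   T   T   T   T   T   T   T   T   T
  6   T   F   T   F   T   T   T   T   T   T   T   T   T   T   T   T   T   T   T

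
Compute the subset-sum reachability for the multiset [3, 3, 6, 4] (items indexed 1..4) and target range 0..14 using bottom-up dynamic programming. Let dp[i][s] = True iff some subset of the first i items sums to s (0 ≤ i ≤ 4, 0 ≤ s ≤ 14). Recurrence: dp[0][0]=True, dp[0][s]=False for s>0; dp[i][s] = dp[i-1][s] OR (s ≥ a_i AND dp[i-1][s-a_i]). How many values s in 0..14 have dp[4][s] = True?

9

i\s   0   1   2   3   4   5   6   7   8   9  10  11  12  13  14
  0   T   F   F   F   F   F   F   F   F   F   F   F   F   F   F
  1   T   F   F   T   F   F   F   F   F   F   F   F   F   F   F
  2   T   F   F   T   F   F   T   F   F   F   F   F   F   F   F
  3   T   F   F   T   F   F   T   F   F   T   F   F   T   F   F
  4   T   F   F   T   T   F   T   T   F   T   T   F   T   T   F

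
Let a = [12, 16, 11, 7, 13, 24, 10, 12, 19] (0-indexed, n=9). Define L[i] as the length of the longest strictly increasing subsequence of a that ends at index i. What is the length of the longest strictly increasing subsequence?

4

   i    0    1    2    3    4    5    6    7    8
a[i]   12   16   11    7   13   24   10   12   19
L[i]    1    2    1    1    2    3    2    3    4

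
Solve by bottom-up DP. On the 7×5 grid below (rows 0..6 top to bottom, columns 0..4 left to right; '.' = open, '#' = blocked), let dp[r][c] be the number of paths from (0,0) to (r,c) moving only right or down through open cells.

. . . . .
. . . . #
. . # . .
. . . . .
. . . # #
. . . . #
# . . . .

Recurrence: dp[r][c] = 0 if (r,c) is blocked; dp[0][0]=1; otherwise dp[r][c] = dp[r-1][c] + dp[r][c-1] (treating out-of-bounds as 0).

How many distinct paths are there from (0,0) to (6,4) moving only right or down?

r\c   0   1   2   3   4
  0   1   1   1   1   1
  1   1   2   3   4   0
  2   1   3   0   4   4
  3   1   4   4   8  12
  4   1   5   9   0   0
  5   1   6  15  15   0
  6   0   6  21  36  36

36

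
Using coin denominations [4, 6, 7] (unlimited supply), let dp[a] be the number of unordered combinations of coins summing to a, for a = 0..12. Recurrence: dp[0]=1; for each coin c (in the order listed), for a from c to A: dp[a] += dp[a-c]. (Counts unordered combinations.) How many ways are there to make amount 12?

after  coin     0     1     2     3     4     5     6     7     8     9    10    11    12
          4     1     0     0     0     1     0     0     0     1     0     0     0     1
          6     1     0     0     0     1     0     1     0     1     0     1     0     2
          7     1     0     0     0     1     0     1     1     1     0     1     1     2

2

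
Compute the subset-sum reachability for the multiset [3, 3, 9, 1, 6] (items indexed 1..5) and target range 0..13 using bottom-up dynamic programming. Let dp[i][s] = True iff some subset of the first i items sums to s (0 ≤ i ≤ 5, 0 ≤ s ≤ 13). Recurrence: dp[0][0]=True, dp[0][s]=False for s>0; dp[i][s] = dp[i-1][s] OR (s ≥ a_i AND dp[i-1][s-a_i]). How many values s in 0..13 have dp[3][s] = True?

5

i\s   0   1   2   3   4   5   6   7   8   9  10  11  12  13
  0   T   F   F   F   F   F   F   F   F   F   F   F   F   F
  1   T   F   F   T   F   F   F   F   F   F   F   F   F   F
  2   T   F   F   T   F   F   T   F   F   F   F   F   F   F
  3   T   F   F   T   F   F   T   F   F   T   F   F   T   F
  4   T   T   F   T   T   F   T   T   F   T   T   F   T   T
  5   T   T   F   T   T   F   T   T   F   T   T   F   T   T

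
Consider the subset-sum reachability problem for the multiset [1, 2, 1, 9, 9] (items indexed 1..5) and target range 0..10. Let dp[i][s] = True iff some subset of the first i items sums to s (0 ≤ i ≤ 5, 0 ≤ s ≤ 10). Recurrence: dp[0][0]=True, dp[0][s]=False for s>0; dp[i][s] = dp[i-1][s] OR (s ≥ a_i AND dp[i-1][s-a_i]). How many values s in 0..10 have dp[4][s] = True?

i\s   0   1   2   3   4   5   6   7   8   9  10
  0   T   F   F   F   F   F   F   F   F   F   F
  1   T   T   F   F   F   F   F   F   F   F   F
  2   T   T   T   T   F   F   F   F   F   F   F
  3   T   T   T   T   T   F   F   F   F   F   F
  4   T   T   T   T   T   F   F   F   F   T   T
  5   T   T   T   T   T   F   F   F   F   T   T

7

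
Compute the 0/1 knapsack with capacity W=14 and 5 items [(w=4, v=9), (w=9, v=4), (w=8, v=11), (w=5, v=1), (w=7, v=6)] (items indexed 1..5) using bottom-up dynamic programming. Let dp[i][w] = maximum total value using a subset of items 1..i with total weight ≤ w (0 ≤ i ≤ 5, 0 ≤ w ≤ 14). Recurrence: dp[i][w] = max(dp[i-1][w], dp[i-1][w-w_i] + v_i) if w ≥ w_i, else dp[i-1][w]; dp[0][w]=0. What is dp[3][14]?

20

i\w   0   1   2   3   4   5   6   7   8   9  10  11  12  13  14
  0   0   0   0   0   0   0   0   0   0   0   0   0   0   0   0
  1   0   0   0   0   9   9   9   9   9   9   9   9   9   9   9
  2   0   0   0   0   9   9   9   9   9   9   9   9   9  13  13
  3   0   0   0   0   9   9   9   9  11  11  11  11  20  20  20
  4   0   0   0   0   9   9   9   9  11  11  11  11  20  20  20
  5   0   0   0   0   9   9   9   9  11  11  11  15  20  20  20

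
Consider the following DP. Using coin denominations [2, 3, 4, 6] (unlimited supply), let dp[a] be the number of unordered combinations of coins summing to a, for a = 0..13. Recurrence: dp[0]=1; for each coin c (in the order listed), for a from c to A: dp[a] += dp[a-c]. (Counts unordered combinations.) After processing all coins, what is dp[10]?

7

after  coin     0     1     2     3     4     5     6     7     8     9    10    11    12    13
          2     1     0     1     0     1     0     1     0     1     0     1     0     1     0
          3     1     0     1     1     1     1     2     1     2     2     2     2     3     2
          4     1     0     1     1     2     1     3     2     4     3     5     4     7     5
          6     1     0     1     1     2     1     4     2     5     4     7     5    11     7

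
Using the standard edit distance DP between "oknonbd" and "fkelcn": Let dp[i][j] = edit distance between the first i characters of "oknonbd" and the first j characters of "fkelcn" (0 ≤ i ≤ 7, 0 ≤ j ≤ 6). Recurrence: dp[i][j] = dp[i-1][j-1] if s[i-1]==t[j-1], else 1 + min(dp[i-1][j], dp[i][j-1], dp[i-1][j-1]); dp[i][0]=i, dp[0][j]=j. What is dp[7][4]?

   ''  f  k  e  l  c  n
''  0  1  2  3  4  5  6
 o  1  1  2  3  4  5  6
 k  2  2  1  2  3  4  5
 n  3  3  2  2  3  4  4
 o  4  4  3  3  3  4  5
 n  5  5  4  4  4  4  4
 b  6  6  5  5  5  5  5
 d  7  7  6  6  6  6  6

6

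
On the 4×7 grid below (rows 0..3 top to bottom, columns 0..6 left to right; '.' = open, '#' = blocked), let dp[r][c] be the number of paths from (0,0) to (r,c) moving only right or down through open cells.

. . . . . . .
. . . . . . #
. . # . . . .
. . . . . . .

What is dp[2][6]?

15

r\c   0   1   2   3   4   5   6
  0   1   1   1   1   1   1   1
  1   1   2   3   4   5   6   0
  2   1   3   0   4   9  15  15
  3   1   4   4   8  17  32  47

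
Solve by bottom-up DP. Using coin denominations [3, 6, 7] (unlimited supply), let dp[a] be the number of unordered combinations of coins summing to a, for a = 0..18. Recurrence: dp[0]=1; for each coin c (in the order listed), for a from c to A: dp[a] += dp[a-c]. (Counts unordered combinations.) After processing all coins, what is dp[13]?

after  coin     0     1     2     3     4     5     6     7     8     9    10    11    12    13    14    15    16    17    18
          3     1     0     0     1     0     0     1     0     0     1     0     0     1     0     0     1     0     0     1
          6     1     0     0     1     0     0     2     0     0     2     0     0     3     0     0     3     0     0     4
          7     1     0     0     1     0     0     2     1     0     2     1     0     3     2     1     3     2     1     4

2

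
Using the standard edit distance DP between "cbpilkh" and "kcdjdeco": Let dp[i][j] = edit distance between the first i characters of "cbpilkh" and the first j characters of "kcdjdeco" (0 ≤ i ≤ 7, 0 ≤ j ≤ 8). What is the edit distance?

7

   ''  k  c  d  j  d  e  c  o
''  0  1  2  3  4  5  6  7  8
 c  1  1  1  2  3  4  5  6  7
 b  2  2  2  2  3  4  5  6  7
 p  3  3  3  3  3  4  5  6  7
 i  4  4  4  4  4  4  5  6  7
 l  5  5  5  5  5  5  5  6  7
 k  6  5  6  6  6  6  6  6  7
 h  7  6  6  7  7  7  7  7  7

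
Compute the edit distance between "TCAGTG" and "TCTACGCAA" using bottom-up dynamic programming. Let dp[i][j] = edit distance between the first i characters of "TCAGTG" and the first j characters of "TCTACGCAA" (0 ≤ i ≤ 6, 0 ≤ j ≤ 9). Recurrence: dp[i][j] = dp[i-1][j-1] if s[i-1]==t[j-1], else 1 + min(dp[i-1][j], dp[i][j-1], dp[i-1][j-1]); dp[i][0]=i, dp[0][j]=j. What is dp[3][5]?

2

   ''  T  C  T  A  C  G  C  A  A
''  0  1  2  3  4  5  6  7  8  9
 T  1  0  1  2  3  4  5  6  7  8
 C  2  1  0  1  2  3  4  5  6  7
 A  3  2  1  1  1  2  3  4  5  6
 G  4  3  2  2  2  2  2  3  4  5
 T  5  4  3  2  3  3  3  3  4  5
 G  6  5  4  3  3  4  3  4  4  5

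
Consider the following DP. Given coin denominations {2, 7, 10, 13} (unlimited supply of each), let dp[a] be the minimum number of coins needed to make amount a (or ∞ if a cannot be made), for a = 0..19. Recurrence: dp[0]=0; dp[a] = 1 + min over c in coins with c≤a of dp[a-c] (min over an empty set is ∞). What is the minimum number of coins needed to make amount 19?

3

 a  0  1  2  3  4  5  6  7  8  9 10 11 12 13 14 15 16 17 18 19
dp  0  -  1  -  2  -  3  1  4  2  1  3  2  1  2  2  3  2  4  3
(- denotes ∞ / unreachable)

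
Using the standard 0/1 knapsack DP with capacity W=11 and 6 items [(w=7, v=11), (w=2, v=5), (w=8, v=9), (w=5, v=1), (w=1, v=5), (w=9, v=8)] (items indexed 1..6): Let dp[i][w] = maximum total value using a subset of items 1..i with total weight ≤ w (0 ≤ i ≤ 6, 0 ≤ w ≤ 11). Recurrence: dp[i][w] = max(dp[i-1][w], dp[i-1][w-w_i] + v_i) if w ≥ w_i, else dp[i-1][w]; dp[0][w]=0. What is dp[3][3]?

5

i\w   0   1   2   3   4   5   6   7   8   9  10  11
  0   0   0   0   0   0   0   0   0   0   0   0   0
  1   0   0   0   0   0   0   0  11  11  11  11  11
  2   0   0   5   5   5   5   5  11  11  16  16  16
  3   0   0   5   5   5   5   5  11  11  16  16  16
  4   0   0   5   5   5   5   5  11  11  16  16  16
  5   0   5   5  10  10  10  10  11  16  16  21  21
  6   0   5   5  10  10  10  10  11  16  16  21  21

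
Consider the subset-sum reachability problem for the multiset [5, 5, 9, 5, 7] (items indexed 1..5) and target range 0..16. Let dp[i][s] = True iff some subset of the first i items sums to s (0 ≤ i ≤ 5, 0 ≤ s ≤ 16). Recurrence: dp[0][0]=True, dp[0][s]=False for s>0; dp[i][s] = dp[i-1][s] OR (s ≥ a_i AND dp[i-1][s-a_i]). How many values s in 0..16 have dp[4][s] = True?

i\s   0   1   2   3   4   5   6   7   8   9  10  11  12  13  14  15  16
  0   T   F   F   F   F   F   F   F   F   F   F   F   F   F   F   F   F
  1   T   F   F   F   F   T   F   F   F   F   F   F   F   F   F   F   F
  2   T   F   F   F   F   T   F   F   F   F   T   F   F   F   F   F   F
  3   T   F   F   F   F   T   F   F   F   T   T   F   F   F   T   F   F
  4   T   F   F   F   F   T   F   F   F   T   T   F   F   F   T   T   F
  5   T   F   F   F   F   T   F   T   F   T   T   F   T   F   T   T   T

6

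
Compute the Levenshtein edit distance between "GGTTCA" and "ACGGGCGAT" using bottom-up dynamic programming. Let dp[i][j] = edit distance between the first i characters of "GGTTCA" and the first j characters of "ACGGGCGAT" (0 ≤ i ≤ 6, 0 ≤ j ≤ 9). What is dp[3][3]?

   ''  A  C  G  G  G  C  G  A  T
''  0  1  2  3  4  5  6  7  8  9
 G  1  1  2  2  3  4  5  6  7  8
 G  2  2  2  2  2  3  4  5  6  7
 T  3  3  3  3  3  3  4  5  6  6
 T  4  4  4  4  4  4  4  5  6  6
 C  5  5  4  5  5  5  4  5  6  7
 A  6  5  5  5  6  6  5  5  5  6

3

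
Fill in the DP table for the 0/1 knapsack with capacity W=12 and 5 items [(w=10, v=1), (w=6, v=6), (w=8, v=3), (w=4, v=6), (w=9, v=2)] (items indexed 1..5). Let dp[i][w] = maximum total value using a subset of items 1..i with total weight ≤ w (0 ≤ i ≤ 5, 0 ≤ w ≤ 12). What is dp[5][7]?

6

i\w   0   1   2   3   4   5   6   7   8   9  10  11  12
  0   0   0   0   0   0   0   0   0   0   0   0   0   0
  1   0   0   0   0   0   0   0   0   0   0   1   1   1
  2   0   0   0   0   0   0   6   6   6   6   6   6   6
  3   0   0   0   0   0   0   6   6   6   6   6   6   6
  4   0   0   0   0   6   6   6   6   6   6  12  12  12
  5   0   0   0   0   6   6   6   6   6   6  12  12  12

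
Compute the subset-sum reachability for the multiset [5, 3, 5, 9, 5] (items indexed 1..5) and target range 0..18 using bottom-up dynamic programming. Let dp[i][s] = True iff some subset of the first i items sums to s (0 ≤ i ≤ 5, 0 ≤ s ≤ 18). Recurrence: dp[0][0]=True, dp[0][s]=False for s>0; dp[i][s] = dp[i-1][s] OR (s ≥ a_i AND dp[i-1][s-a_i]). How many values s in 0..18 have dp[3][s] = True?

i\s   0   1   2   3   4   5   6   7   8   9  10  11  12  13  14  15  16  17  18
  0   T   F   F   F   F   F   F   F   F   F   F   F   F   F   F   F   F   F   F
  1   T   F   F   F   F   T   F   F   F   F   F   F   F   F   F   F   F   F   F
  2   T   F   F   T   F   T   F   F   T   F   F   F   F   F   F   F   F   F   F
  3   T   F   F   T   F   T   F   F   T   F   T   F   F   T   F   F   F   F   F
  4   T   F   F   T   F   T   F   F   T   T   T   F   T   T   T   F   F   T   F
  5   T   F   F   T   F   T   F   F   T   T   T   F   T   T   T   T   F   T   T

6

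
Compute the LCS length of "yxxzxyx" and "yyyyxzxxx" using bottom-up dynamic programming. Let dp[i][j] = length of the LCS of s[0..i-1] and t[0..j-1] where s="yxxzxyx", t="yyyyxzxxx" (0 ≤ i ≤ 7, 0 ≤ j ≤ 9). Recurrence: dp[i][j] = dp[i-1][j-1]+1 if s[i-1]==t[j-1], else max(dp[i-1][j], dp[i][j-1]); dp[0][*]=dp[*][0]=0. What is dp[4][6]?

   ''  y  y  y  y  x  z  x  x  x
''  0  0  0  0  0  0  0  0  0  0
 y  0  1  1  1  1  1  1  1  1  1
 x  0  1  1  1  1  2  2  2  2  2
 x  0  1  1  1  1  2  2  3  3  3
 z  0  1  1  1  1  2  3  3  3  3
 x  0  1  1  1  1  2  3  4  4  4
 y  0  1  2  2  2  2  3  4  4  4
 x  0  1  2  2  2  3  3  4  5  5

3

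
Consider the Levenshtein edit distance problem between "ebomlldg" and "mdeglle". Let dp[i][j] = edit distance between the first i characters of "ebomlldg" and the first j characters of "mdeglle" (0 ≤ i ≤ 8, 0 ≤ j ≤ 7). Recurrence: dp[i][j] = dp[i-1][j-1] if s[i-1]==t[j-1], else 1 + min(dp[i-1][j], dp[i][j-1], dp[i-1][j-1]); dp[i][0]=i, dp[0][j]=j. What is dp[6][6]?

4

   ''  m  d  e  g  l  l  e
''  0  1  2  3  4  5  6  7
 e  1  1  2  2  3  4  5  6
 b  2  2  2  3  3  4  5  6
 o  3  3  3  3  4  4  5  6
 m  4  3  4  4  4  5  5  6
 l  5  4  4  5  5  4  5  6
 l  6  5  5  5  6  5  4  5
 d  7  6  5  6  6  6  5  5
 g  8  7  6  6  6  7  6  6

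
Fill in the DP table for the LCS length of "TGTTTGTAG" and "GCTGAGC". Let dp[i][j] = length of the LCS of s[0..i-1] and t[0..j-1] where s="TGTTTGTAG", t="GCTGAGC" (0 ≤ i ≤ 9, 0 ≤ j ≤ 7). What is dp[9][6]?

   ''  G  C  T  G  A  G  C
''  0  0  0  0  0  0  0  0
 T  0  0  0  1  1  1  1  1
 G  0  1  1  1  2  2  2  2
 T  0  1  1  2  2  2  2  2
 T  0  1  1  2  2  2  2  2
 T  0  1  1  2  2  2  2  2
 G  0  1  1  2  3  3  3  3
 T  0  1  1  2  3  3  3  3
 A  0  1  1  2  3  4  4  4
 G  0  1  1  2  3  4  5  5

5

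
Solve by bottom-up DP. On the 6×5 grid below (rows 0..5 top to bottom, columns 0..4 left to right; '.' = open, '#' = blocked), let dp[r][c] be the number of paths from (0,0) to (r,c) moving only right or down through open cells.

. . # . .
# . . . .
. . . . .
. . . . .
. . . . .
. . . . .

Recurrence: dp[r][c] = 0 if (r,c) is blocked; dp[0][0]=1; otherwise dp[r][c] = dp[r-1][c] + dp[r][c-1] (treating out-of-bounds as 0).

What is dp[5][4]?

r\c   0   1   2   3   4
  0   1   1   0   0   0
  1   0   1   1   1   1
  2   0   1   2   3   4
  3   0   1   3   6  10
  4   0   1   4  10  20
  5   0   1   5  15  35

35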